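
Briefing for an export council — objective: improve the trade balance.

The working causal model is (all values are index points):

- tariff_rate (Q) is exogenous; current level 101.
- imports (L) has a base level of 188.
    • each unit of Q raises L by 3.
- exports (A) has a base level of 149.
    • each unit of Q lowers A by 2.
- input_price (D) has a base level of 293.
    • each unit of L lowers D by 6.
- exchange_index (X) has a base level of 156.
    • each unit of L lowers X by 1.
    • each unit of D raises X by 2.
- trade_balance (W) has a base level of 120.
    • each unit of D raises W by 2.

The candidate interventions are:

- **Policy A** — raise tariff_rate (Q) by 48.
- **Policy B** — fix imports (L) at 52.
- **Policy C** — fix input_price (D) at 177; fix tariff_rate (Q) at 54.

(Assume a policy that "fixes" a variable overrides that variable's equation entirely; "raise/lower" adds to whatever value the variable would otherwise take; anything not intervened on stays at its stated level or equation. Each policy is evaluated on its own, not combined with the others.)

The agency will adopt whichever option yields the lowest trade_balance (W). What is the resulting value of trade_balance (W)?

Policy A (Q + 48):
  Q = 101 + 48 = 149
  L = 188 + 3·149 = 635
  D = 293 − 6·635 = -3517
  W = 120 + 2·(-3517) = -6914
Policy B (L := 52):
  Q = 101
  L = 52
  D = 293 − 6·52 = -19
  W = 120 + 2·(-19) = 82
Policy C (D := 177, Q := 54):
  Q = 54
  L = 188 + 3·54 = 350
  D = 177
  W = 120 + 2·177 = 474
Comparing — Policy A: W=-6914, Policy B: W=82, Policy C: W=474. Lowest is -6914 (Policy A).

-6914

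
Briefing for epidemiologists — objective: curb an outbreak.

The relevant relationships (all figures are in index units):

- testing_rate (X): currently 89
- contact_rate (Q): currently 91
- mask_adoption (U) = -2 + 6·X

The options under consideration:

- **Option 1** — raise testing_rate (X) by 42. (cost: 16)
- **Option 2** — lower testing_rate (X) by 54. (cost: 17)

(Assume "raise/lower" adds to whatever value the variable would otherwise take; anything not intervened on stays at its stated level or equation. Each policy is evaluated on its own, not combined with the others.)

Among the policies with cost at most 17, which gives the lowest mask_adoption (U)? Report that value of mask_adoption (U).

208

Option 1 (X + 42):
  X = 89 + 42 = 131
  U = -2 + 6·131 = 784
Option 2 (X − 54):
  X = 89 − 54 = 35
  U = -2 + 6·35 = 208
Comparing — Option 1: U=784, Option 2: U=208. Lowest is 208 (Option 2).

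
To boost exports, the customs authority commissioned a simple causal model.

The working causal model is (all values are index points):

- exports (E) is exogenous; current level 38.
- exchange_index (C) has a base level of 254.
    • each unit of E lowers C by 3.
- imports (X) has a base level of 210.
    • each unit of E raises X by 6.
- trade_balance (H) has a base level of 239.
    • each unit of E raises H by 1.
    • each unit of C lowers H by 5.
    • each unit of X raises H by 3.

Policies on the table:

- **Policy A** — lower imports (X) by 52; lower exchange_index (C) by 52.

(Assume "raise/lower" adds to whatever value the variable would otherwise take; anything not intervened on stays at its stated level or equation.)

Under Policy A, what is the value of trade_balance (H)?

Policy A (X − 52, C − 52):
  E = 38
  C = 254 − 3·38 (−52 from intervention) = 88
  X = 210 + 6·38 (−52 from intervention) = 386
  H = 239 + 38 − 5·88 + 3·386 = 995

995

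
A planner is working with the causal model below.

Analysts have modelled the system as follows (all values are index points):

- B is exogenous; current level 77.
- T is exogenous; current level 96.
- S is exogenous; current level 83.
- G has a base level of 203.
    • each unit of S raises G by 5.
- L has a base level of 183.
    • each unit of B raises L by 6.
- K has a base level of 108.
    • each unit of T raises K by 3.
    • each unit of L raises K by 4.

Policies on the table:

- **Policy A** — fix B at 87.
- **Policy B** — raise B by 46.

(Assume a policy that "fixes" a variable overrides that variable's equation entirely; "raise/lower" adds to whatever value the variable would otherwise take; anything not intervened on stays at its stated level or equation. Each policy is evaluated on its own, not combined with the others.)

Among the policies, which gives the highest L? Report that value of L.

Policy A (B := 87):
  B = 87
  L = 183 + 6·87 = 705
Policy B (B + 46):
  B = 77 + 46 = 123
  L = 183 + 6·123 = 921
Comparing — Policy A: L=705, Policy B: L=921. Highest is 921 (Policy B).

921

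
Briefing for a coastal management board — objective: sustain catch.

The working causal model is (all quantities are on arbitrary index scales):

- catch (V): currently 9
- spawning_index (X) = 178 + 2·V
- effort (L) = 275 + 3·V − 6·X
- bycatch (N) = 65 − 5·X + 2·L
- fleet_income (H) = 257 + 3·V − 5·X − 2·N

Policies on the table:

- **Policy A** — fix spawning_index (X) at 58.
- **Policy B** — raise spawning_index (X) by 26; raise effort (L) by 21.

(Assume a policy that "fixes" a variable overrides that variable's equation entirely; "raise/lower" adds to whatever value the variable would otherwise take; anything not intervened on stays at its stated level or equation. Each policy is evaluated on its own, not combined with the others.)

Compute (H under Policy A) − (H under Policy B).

Policy A (X := 58):
  V = 9
  X = 58
  L = 275 + 3·9 − 6·58 = -46
  N = 65 − 5·58 + 2·(-46) = -317
  H = 257 + 3·9 − 5·58 − 2·(-317) = 628
Policy B (X + 26, L + 21):
  V = 9
  X = 178 + 2·9 (+26 from intervention) = 222
  L = 275 + 3·9 − 6·222 (+21 from intervention) = -1009
  N = 65 − 5·222 + 2·(-1009) = -3063
  H = 257 + 3·9 − 5·222 − 2·(-3063) = 5300
H: 628 − 5300 = -4672

-4672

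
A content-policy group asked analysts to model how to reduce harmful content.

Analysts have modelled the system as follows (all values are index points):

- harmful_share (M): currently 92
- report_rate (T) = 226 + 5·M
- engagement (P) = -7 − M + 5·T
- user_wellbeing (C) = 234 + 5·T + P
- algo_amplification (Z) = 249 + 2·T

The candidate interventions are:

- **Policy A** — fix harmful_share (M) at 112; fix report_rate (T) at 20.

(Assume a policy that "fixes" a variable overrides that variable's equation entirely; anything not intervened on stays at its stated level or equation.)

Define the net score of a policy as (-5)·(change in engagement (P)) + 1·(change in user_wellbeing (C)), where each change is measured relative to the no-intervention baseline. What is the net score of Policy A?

10070

Baseline:
  M = 92
  T = 226 + 5·92 = 686
  P = -7 − 92 + 5·686 = 3331
  C = 234 + 5·686 + 3331 = 6995
Policy A (M := 112, T := 20):
  M = 112
  T = 20
  P = -7 − 112 + 5·20 = -19
  C = 234 + 5·20 + (-19) = 315
ΔP = -19 − 3331 = -3350; ΔC = 315 − 6995 = -6680
Score = (-5)·(-3350) + 1·(-6680) = 10070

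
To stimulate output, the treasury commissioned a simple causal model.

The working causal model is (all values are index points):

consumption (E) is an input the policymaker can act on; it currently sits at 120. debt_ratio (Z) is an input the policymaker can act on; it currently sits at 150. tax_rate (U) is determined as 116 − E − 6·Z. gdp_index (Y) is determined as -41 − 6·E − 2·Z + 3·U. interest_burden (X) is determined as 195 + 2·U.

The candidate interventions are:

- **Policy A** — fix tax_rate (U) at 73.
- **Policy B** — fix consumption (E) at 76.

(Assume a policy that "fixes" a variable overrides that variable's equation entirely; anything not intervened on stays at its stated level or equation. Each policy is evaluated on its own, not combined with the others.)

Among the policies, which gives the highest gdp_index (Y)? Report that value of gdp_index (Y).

Policy A (U := 73):
  E = 120
  Z = 150
  U = 73
  Y = -41 − 6·120 − 2·150 + 3·73 = -842
Policy B (E := 76):
  E = 76
  Z = 150
  U = 116 − 76 − 6·150 = -860
  Y = -41 − 6·76 − 2·150 + 3·(-860) = -3377
Comparing — Policy A: Y=-842, Policy B: Y=-3377. Highest is -842 (Policy A).

-842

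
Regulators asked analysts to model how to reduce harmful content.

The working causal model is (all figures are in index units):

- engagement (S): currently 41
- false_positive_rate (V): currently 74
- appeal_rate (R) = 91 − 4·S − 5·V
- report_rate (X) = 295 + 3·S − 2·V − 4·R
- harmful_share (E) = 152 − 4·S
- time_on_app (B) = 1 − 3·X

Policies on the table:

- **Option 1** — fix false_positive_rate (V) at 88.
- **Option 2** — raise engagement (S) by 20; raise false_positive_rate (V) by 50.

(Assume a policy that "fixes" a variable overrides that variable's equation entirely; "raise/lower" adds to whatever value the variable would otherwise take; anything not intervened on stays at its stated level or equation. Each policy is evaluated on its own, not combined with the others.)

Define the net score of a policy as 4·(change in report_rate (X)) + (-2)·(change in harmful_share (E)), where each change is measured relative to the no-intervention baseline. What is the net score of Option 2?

5280

Baseline:
  S = 41
  V = 74
  R = 91 − 4·41 − 5·74 = -443
  X = 295 + 3·41 − 2·74 − 4·(-443) = 2042
  E = 152 − 4·41 = -12
Option 2 (S + 20, V + 50):
  S = 41 + 20 = 61
  V = 74 + 50 = 124
  R = 91 − 4·61 − 5·124 = -773
  X = 295 + 3·61 − 2·124 − 4·(-773) = 3322
  E = 152 − 4·61 = -92
ΔX = 3322 − 2042 = 1280; ΔE = -92 − (-12) = -80
Score = 4·1280 + (-2)·(-80) = 5280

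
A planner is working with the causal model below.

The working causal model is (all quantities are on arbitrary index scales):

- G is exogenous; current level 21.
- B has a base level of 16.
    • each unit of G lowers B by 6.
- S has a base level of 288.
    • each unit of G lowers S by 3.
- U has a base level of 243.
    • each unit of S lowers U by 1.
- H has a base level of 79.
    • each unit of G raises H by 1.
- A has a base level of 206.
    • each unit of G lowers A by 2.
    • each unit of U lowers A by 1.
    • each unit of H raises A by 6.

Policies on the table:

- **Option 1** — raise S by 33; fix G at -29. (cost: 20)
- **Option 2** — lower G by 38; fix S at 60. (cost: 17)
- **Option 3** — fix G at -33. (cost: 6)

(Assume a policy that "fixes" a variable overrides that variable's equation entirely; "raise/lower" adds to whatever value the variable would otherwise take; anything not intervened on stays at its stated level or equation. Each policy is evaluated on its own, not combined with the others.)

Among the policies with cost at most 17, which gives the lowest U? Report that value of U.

Option 2 (G − 38, S := 60):
  G = 21 − 38 = -17
  S = 60
  U = 243 − 60 = 183
Option 3 (G := -33):
  G = -33
  S = 288 − 3·(-33) = 387
  U = 243 − 387 = -144
Comparing — Option 2: U=183, Option 3: U=-144. Lowest is -144 (Option 3).

-144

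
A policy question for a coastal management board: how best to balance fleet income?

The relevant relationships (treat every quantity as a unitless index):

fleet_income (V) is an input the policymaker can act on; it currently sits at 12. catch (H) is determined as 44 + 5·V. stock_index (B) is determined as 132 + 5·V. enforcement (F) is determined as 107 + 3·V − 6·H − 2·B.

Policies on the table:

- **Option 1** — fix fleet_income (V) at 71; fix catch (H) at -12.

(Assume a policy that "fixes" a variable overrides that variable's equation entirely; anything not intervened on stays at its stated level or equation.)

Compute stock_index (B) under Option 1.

Option 1 (V := 71, H := -12):
  V = 71
  B = 132 + 5·71 = 487

487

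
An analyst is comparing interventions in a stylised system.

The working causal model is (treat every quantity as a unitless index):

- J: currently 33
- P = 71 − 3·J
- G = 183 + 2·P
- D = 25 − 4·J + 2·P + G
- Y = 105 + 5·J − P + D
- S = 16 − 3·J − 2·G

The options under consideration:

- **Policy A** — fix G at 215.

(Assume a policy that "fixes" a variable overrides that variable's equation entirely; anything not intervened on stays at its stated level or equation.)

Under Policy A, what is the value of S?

-513

Policy A (G := 215):
  J = 33
  P = 71 − 3·33 = -28
  G = 215
  S = 16 − 3·33 − 2·215 = -513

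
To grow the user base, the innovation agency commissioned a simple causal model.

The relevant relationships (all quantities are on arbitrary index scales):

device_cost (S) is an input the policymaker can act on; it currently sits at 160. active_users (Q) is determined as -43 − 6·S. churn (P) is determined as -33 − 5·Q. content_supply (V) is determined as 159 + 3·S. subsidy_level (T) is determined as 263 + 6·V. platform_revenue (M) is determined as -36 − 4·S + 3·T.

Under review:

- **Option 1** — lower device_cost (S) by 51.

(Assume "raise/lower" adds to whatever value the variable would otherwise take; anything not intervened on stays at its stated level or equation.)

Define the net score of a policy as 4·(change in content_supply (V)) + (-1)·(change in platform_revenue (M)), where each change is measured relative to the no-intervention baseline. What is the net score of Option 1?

Baseline:
  S = 160
  V = 159 + 3·160 = 639
  T = 263 + 6·639 = 4097
  M = -36 − 4·160 + 3·4097 = 11615
Option 1 (S − 51):
  S = 160 − 51 = 109
  V = 159 + 3·109 = 486
  T = 263 + 6·486 = 3179
  M = -36 − 4·109 + 3·3179 = 9065
ΔV = 486 − 639 = -153; ΔM = 9065 − 11615 = -2550
Score = 4·(-153) + (-1)·(-2550) = 1938

1938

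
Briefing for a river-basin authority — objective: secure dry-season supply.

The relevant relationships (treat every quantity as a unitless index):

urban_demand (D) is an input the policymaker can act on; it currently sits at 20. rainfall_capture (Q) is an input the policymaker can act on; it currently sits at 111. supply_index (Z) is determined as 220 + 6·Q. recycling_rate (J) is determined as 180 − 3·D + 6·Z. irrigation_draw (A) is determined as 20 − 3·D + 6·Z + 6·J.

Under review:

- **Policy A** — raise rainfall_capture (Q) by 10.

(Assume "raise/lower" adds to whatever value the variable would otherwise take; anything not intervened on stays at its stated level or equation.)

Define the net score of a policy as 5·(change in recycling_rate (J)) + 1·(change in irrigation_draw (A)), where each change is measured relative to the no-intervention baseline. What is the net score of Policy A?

Baseline:
  D = 20
  Q = 111
  Z = 220 + 6·111 = 886
  J = 180 − 3·20 + 6·886 = 5436
  A = 20 − 3·20 + 6·886 + 6·5436 = 37892
Policy A (Q + 10):
  D = 20
  Q = 111 + 10 = 121
  Z = 220 + 6·121 = 946
  J = 180 − 3·20 + 6·946 = 5796
  A = 20 − 3·20 + 6·946 + 6·5796 = 40412
ΔJ = 5796 − 5436 = 360; ΔA = 40412 − 37892 = 2520
Score = 5·360 + 1·2520 = 4320

4320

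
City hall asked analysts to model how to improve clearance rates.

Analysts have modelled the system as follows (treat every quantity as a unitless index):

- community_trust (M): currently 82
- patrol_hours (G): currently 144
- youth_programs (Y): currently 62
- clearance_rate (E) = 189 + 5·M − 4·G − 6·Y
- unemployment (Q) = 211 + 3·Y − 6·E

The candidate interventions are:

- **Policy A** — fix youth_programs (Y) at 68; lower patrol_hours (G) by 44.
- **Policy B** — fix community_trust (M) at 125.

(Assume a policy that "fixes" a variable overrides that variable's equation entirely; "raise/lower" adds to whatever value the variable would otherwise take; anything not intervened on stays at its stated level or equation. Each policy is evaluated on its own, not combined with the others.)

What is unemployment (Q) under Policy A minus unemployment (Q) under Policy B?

Policy A (Y := 68, G − 44):
  M = 82
  G = 144 − 44 = 100
  Y = 68
  E = 189 + 5·82 − 4·100 − 6·68 = -209
  Q = 211 + 3·68 − 6·(-209) = 1669
Policy B (M := 125):
  M = 125
  G = 144
  Y = 62
  E = 189 + 5·125 − 4·144 − 6·62 = -134
  Q = 211 + 3·62 − 6·(-134) = 1201
Q: 1669 − 1201 = 468

468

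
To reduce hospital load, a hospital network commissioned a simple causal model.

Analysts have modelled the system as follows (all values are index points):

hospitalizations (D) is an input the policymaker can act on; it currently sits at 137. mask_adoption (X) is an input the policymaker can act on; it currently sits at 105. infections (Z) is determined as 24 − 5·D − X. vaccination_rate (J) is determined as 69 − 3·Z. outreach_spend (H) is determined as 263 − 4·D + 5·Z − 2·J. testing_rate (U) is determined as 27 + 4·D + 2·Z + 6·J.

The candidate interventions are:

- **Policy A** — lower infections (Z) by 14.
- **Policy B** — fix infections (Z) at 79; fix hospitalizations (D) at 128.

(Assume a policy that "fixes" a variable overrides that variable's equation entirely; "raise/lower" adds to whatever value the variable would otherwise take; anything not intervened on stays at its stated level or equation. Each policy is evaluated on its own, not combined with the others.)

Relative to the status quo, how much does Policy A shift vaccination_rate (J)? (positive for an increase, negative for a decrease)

Baseline:
  D = 137
  X = 105
  Z = 24 − 5·137 − 105 = -766
  J = 69 − 3·(-766) = 2367
Policy A (Z − 14):
  D = 137
  X = 105
  Z = 24 − 5·137 − 105 (−14 from intervention) = -780
  J = 69 − 3·(-780) = 2409
Change in J: 2409 − 2367 = 42

42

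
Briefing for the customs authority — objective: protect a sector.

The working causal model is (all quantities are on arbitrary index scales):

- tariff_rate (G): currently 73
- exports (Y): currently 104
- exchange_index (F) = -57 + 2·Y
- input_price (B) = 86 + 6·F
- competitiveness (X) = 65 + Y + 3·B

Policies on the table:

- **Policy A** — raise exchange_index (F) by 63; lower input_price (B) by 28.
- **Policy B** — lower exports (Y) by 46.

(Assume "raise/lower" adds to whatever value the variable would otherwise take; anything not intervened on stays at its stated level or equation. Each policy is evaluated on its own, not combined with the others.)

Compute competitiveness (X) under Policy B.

Policy B (Y − 46):
  Y = 104 − 46 = 58
  F = -57 + 2·58 = 59
  B = 86 + 6·59 = 440
  X = 65 + 58 + 3·440 = 1443

1443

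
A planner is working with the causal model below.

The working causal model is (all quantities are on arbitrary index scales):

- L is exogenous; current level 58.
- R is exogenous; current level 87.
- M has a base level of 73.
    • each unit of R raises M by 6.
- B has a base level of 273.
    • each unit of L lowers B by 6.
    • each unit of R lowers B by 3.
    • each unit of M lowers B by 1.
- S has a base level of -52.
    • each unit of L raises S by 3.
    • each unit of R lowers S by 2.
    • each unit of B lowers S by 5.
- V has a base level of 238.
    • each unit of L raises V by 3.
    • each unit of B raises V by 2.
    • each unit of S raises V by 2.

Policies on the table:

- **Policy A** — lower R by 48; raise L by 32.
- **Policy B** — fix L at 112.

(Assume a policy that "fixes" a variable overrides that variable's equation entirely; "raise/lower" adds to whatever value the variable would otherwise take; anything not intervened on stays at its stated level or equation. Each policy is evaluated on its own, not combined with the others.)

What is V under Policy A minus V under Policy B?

-4518

Policy A (R − 48, L + 32):
  L = 58 + 32 = 90
  R = 87 − 48 = 39
  M = 73 + 6·39 = 307
  B = 273 − 6·90 − 3·39 − 307 = -691
  S = -52 + 3·90 − 2·39 − 5·(-691) = 3595
  V = 238 + 3·90 + 2·(-691) + 2·3595 = 6316
Policy B (L := 112):
  L = 112
  R = 87
  M = 73 + 6·87 = 595
  B = 273 − 6·112 − 3·87 − 595 = -1255
  S = -52 + 3·112 − 2·87 − 5·(-1255) = 6385
  V = 238 + 3·112 + 2·(-1255) + 2·6385 = 10834
V: 6316 − 10834 = -4518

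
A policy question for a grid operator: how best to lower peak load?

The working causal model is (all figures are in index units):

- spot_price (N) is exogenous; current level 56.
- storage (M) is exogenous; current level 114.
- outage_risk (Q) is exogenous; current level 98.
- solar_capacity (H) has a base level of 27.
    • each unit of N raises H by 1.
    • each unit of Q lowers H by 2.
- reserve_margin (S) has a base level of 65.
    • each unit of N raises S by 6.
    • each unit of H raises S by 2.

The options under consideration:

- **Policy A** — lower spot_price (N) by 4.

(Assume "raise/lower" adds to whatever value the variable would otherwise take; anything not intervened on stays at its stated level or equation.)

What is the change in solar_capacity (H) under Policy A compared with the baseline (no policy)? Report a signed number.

-4

Baseline:
  N = 56
  Q = 98
  H = 27 + 56 − 2·98 = -113
Policy A (N − 4):
  N = 56 − 4 = 52
  Q = 98
  H = 27 + 52 − 2·98 = -117
Change in H: -117 − (-113) = -4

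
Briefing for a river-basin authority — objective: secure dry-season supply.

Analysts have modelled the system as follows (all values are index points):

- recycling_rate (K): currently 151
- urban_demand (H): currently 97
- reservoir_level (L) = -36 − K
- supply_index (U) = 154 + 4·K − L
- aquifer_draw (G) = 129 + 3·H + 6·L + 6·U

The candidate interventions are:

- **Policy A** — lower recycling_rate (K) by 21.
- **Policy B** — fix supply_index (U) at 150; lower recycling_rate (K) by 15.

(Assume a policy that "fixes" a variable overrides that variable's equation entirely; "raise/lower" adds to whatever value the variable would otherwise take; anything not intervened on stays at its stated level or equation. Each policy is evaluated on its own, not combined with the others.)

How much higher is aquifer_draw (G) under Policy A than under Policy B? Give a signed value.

4176

Policy A (K − 21):
  K = 151 − 21 = 130
  H = 97
  L = -36 − 130 = -166
  U = 154 + 4·130 − (-166) = 840
  G = 129 + 3·97 + 6·(-166) + 6·840 = 4464
Policy B (U := 150, K − 15):
  K = 151 − 15 = 136
  H = 97
  L = -36 − 136 = -172
  U = 150
  G = 129 + 3·97 + 6·(-172) + 6·150 = 288
G: 4464 − 288 = 4176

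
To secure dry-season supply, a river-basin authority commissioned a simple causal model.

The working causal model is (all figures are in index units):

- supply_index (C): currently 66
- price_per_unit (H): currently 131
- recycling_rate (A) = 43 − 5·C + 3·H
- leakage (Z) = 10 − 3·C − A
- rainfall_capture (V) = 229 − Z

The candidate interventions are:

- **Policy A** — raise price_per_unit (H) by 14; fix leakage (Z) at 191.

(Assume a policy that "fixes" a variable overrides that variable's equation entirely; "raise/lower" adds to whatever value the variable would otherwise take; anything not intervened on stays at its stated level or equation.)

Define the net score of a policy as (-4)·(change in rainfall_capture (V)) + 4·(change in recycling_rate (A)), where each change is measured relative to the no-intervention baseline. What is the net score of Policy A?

2108

Baseline:
  C = 66
  H = 131
  A = 43 − 5·66 + 3·131 = 106
  Z = 10 − 3·66 − 106 = -294
  V = 229 − (-294) = 523
Policy A (H + 14, Z := 191):
  C = 66
  H = 131 + 14 = 145
  A = 43 − 5·66 + 3·145 = 148
  Z = 191
  V = 229 − 191 = 38
ΔV = 38 − 523 = -485; ΔA = 148 − 106 = 42
Score = (-4)·(-485) + 4·42 = 2108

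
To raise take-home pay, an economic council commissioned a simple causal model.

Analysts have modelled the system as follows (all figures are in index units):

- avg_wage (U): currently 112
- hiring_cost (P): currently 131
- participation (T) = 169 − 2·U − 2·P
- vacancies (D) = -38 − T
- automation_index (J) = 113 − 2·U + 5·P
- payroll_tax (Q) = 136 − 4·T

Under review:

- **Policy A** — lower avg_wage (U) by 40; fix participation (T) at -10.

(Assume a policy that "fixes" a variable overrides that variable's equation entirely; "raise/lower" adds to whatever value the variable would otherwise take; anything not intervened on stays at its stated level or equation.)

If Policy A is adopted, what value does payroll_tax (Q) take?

176

Policy A (U − 40, T := -10):
  U = 112 − 40 = 72
  P = 131
  T = -10
  Q = 136 − 4·(-10) = 176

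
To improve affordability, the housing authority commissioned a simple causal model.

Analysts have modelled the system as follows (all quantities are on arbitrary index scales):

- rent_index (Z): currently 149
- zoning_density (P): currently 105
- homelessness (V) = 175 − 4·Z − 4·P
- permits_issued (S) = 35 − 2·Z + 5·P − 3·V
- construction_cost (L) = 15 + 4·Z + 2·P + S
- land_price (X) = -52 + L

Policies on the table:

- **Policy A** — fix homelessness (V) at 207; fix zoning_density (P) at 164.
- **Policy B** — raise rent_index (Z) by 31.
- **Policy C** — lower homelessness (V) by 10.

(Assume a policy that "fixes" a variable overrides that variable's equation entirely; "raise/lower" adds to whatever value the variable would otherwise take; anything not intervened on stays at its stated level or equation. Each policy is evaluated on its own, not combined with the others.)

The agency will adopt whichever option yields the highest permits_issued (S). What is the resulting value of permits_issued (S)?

Policy A (V := 207, P := 164):
  Z = 149
  P = 164
  V = 207
  S = 35 − 2·149 + 5·164 − 3·207 = -64
Policy B (Z + 31):
  Z = 149 + 31 = 180
  P = 105
  V = 175 − 4·180 − 4·105 = -965
  S = 35 − 2·180 + 5·105 − 3·(-965) = 3095
Policy C (V − 10):
  Z = 149
  P = 105
  V = 175 − 4·149 − 4·105 (−10 from intervention) = -851
  S = 35 − 2·149 + 5·105 − 3·(-851) = 2815
Comparing — Policy A: S=-64, Policy B: S=3095, Policy C: S=2815. Highest is 3095 (Policy B).

3095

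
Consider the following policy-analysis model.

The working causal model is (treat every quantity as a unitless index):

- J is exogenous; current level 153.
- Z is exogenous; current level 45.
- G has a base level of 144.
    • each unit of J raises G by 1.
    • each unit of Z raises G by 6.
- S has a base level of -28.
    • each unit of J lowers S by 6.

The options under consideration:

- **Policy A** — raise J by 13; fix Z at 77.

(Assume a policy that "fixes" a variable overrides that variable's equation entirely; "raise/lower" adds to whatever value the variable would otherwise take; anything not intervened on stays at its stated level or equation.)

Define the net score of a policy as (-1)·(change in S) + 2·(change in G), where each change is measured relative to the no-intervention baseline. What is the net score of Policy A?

488

Baseline:
  J = 153
  Z = 45
  G = 144 + 153 + 6·45 = 567
  S = -28 − 6·153 = -946
Policy A (J + 13, Z := 77):
  J = 153 + 13 = 166
  Z = 77
  G = 144 + 166 + 6·77 = 772
  S = -28 − 6·166 = -1024
ΔS = -1024 − (-946) = -78; ΔG = 772 − 567 = 205
Score = (-1)·(-78) + 2·205 = 488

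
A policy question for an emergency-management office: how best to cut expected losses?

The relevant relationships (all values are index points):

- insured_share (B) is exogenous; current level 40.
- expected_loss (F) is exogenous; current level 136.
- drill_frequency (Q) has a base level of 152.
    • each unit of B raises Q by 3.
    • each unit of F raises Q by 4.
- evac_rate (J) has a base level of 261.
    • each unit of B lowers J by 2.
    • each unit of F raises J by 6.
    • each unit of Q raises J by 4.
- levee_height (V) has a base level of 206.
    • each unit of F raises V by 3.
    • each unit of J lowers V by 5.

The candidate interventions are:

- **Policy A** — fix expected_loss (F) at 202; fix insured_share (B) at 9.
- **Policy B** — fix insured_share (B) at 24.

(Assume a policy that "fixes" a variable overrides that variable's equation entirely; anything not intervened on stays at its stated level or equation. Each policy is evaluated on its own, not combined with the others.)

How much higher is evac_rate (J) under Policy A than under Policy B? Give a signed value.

1302

Policy A (F := 202, B := 9):
  B = 9
  F = 202
  Q = 152 + 3·9 + 4·202 = 987
  J = 261 − 2·9 + 6·202 + 4·987 = 5403
Policy B (B := 24):
  B = 24
  F = 136
  Q = 152 + 3·24 + 4·136 = 768
  J = 261 − 2·24 + 6·136 + 4·768 = 4101
J: 5403 − 4101 = 1302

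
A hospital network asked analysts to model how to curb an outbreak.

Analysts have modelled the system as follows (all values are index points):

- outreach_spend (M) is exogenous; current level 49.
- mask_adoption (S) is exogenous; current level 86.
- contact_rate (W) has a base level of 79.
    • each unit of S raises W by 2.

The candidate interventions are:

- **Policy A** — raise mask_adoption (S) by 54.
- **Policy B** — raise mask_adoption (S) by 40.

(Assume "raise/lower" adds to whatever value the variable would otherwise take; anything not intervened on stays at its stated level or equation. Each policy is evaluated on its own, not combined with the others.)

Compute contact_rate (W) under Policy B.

331

Policy B (S + 40):
  S = 86 + 40 = 126
  W = 79 + 2·126 = 331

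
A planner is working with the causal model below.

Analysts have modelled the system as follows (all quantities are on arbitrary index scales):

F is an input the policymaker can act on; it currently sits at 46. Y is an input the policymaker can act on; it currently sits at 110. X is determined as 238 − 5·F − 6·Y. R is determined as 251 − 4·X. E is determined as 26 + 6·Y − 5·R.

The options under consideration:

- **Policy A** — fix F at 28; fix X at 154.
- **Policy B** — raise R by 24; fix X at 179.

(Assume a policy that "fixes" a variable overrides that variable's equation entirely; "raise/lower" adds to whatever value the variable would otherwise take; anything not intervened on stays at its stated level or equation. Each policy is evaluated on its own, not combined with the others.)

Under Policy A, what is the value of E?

Policy A (F := 28, X := 154):
  F = 28
  Y = 110
  X = 154
  R = 251 − 4·154 = -365
  E = 26 + 6·110 − 5·(-365) = 2511

2511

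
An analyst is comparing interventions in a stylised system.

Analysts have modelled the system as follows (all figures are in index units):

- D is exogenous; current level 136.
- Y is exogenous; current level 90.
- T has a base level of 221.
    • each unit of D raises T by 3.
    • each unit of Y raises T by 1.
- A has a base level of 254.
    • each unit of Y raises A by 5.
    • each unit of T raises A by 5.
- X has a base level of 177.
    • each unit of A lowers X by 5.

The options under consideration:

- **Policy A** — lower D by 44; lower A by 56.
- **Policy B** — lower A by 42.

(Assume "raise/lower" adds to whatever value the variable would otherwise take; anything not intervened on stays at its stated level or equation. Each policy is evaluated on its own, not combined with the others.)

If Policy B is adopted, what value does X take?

-21108

Policy B (A − 42):
  D = 136
  Y = 90
  T = 221 + 3·136 + 90 = 719
  A = 254 + 5·90 + 5·719 (−42 from intervention) = 4257
  X = 177 − 5·4257 = -21108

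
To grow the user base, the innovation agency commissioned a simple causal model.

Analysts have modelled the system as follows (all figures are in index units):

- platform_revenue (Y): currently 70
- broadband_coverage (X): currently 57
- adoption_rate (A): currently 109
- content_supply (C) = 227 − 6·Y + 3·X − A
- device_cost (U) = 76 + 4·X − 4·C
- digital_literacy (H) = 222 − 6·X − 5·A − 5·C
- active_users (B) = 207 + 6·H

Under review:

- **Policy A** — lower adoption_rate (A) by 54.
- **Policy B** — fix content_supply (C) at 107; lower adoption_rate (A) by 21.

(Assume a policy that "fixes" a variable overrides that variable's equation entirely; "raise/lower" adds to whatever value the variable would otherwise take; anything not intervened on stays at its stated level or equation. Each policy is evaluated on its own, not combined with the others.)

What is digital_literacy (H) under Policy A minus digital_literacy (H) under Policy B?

1085

Policy A (A − 54):
  Y = 70
  X = 57
  A = 109 − 54 = 55
  C = 227 − 6·70 + 3·57 − 55 = -77
  H = 222 − 6·57 − 5·55 − 5·(-77) = -10
Policy B (C := 107, A − 21):
  Y = 70
  X = 57
  A = 109 − 21 = 88
  C = 107
  H = 222 − 6·57 − 5·88 − 5·107 = -1095
H: -10 − (-1095) = 1085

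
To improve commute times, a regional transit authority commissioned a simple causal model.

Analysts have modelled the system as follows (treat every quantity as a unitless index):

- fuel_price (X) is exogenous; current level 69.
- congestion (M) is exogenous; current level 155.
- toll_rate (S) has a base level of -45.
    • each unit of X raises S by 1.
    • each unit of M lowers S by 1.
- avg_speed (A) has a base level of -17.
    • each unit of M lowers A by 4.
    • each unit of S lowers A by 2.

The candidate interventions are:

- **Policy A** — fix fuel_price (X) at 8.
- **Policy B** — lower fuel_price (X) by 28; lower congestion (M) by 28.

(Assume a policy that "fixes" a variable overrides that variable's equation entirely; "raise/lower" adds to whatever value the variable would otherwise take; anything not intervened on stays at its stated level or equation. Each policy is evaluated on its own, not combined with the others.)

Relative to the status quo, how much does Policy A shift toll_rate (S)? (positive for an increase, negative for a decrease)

-61

Baseline:
  X = 69
  M = 155
  S = -45 + 69 − 155 = -131
Policy A (X := 8):
  X = 8
  M = 155
  S = -45 + 8 − 155 = -192
Change in S: -192 − (-131) = -61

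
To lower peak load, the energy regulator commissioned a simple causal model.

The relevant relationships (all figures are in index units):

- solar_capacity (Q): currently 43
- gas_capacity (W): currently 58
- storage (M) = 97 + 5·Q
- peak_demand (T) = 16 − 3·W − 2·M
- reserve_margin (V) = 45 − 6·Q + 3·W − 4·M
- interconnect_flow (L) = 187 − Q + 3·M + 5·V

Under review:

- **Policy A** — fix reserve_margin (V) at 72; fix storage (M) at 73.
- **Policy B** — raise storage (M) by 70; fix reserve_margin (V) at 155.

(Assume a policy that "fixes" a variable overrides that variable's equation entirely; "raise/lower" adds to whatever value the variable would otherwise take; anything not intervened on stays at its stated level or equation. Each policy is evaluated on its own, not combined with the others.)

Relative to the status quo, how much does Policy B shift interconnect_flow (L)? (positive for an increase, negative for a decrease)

7420

Baseline:
  Q = 43
  W = 58
  M = 97 + 5·43 = 312
  V = 45 − 6·43 + 3·58 − 4·312 = -1287
  L = 187 − 43 + 3·312 + 5·(-1287) = -5355
Policy B (M + 70, V := 155):
  Q = 43
  W = 58
  M = 97 + 5·43 (+70 from intervention) = 382
  V = 155
  L = 187 − 43 + 3·382 + 5·155 = 2065
Change in L: 2065 − (-5355) = 7420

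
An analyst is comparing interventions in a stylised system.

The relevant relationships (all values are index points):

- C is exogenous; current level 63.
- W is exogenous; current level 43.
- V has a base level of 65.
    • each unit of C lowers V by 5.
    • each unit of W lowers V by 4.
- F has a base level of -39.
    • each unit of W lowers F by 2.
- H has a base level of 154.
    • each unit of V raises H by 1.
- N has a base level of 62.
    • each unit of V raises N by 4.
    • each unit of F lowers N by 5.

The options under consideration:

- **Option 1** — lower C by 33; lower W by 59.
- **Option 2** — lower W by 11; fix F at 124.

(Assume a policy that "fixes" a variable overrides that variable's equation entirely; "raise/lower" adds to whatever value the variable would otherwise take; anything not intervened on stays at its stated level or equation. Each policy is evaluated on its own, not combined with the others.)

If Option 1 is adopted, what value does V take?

-21

Option 1 (C − 33, W − 59):
  C = 63 − 33 = 30
  W = 43 − 59 = -16
  V = 65 − 5·30 − 4·(-16) = -21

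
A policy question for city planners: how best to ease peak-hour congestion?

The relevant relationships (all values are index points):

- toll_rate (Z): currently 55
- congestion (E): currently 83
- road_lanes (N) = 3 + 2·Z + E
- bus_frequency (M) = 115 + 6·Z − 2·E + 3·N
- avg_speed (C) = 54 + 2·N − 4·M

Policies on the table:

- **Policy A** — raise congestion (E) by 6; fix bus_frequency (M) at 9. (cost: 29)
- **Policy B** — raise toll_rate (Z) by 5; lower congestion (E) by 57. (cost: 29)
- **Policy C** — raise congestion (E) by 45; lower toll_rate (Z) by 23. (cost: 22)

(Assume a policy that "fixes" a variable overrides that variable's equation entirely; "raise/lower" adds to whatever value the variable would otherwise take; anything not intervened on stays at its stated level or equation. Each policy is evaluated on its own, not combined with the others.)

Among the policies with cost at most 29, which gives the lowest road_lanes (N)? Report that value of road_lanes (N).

149

Policy A (E + 6, M := 9):
  Z = 55
  E = 83 + 6 = 89
  N = 3 + 2·55 + 89 = 202
Policy B (Z + 5, E − 57):
  Z = 55 + 5 = 60
  E = 83 − 57 = 26
  N = 3 + 2·60 + 26 = 149
Policy C (E + 45, Z − 23):
  Z = 55 − 23 = 32
  E = 83 + 45 = 128
  N = 3 + 2·32 + 128 = 195
Comparing — Policy A: N=202, Policy B: N=149, Policy C: N=195. Lowest is 149 (Policy B).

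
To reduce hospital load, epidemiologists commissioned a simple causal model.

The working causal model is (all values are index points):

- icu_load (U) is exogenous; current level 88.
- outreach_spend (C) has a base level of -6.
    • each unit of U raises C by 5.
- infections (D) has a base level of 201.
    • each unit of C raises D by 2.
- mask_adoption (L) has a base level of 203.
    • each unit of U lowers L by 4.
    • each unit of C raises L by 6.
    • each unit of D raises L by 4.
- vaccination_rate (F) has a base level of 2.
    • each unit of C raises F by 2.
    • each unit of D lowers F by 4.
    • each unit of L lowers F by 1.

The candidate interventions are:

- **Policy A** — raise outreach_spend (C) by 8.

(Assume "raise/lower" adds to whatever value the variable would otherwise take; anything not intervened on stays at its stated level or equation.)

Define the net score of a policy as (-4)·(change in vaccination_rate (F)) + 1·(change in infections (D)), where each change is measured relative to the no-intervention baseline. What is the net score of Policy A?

656

Baseline:
  U = 88
  C = -6 + 5·88 = 434
  D = 201 + 2·434 = 1069
  L = 203 − 4·88 + 6·434 + 4·1069 = 6731
  F = 2 + 2·434 − 4·1069 − 6731 = -10137
Policy A (C + 8):
  U = 88
  C = -6 + 5·88 (+8 from intervention) = 442
  D = 201 + 2·442 = 1085
  L = 203 − 4·88 + 6·442 + 4·1085 = 6843
  F = 2 + 2·442 − 4·1085 − 6843 = -10297
ΔF = -10297 − (-10137) = -160; ΔD = 1085 − 1069 = 16
Score = (-4)·(-160) + 1·16 = 656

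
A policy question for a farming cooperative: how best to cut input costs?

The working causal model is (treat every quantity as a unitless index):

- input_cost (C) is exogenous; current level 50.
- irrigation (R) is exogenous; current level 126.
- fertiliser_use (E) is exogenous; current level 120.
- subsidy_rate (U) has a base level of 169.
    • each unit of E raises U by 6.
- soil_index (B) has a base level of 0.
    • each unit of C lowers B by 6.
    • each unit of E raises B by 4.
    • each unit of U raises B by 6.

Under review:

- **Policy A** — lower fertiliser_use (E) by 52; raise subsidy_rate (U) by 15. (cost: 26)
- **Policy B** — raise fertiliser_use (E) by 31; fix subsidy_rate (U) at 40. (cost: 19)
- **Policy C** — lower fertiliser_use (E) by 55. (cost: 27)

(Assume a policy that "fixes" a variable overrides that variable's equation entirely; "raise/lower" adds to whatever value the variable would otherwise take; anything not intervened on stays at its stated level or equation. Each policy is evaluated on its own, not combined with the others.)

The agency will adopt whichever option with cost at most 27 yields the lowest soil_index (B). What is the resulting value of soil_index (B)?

Policy A (E − 52, U + 15):
  C = 50
  E = 120 − 52 = 68
  U = 169 + 6·68 (+15 from intervention) = 592
  B = 0 − 6·50 + 4·68 + 6·592 = 3524
Policy B (E + 31, U := 40):
  C = 50
  E = 120 + 31 = 151
  U = 40
  B = 0 − 6·50 + 4·151 + 6·40 = 544
Policy C (E − 55):
  C = 50
  E = 120 − 55 = 65
  U = 169 + 6·65 = 559
  B = 0 − 6·50 + 4·65 + 6·559 = 3314
Comparing — Policy A: B=3524, Policy B: B=544, Policy C: B=3314. Lowest is 544 (Policy B).

544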